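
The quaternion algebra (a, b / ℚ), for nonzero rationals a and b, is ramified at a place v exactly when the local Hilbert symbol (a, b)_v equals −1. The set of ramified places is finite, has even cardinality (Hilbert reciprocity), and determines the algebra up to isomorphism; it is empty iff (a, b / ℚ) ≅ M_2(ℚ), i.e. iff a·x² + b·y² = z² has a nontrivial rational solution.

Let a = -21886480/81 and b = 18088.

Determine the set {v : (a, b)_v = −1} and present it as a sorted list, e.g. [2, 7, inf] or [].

Mod squares: a ≡ -11305, b ≡ 4522. Check v ∈ {∞, 2, 3, 5, 7, 11, 17, 19}.
v=∞: -11305 < 0 and 4522 > 0  ⇒  (a,b)_∞ = +1.
v=7: a=7^1·(≡2), b=7^1·(≡1) mod 7; (2|7)=+1, (1|7)=+1; (−1)^{1·1·3}·(+1)^1·(+1)^1 = -1.
v=3: a=3^-4·(≡2), b=3^0·(≡1) mod 3; (2|3)=-1, (1|3)=+1; (−1)^{-4·0·1}·(-1)^0·(+1)^-4 = +1.
v=17: a=17^1·(≡16), b=17^1·(≡10) mod 17; (16|17)=+1, (10|17)=-1; (−1)^{1·1·8}·(+1)^1·(-1)^1 = -1.
v=11: a=11^2·(≡1), b=11^0·(≡4) mod 11; (1|11)=+1, (4|11)=+1; (−1)^{2·0·5}·(+1)^0·(+1)^2 = +1.
v=5: a=5^1·(≡4), b=5^0·(≡3) mod 5; (4|5)=+1, (3|5)=-1; (−1)^{1·0·2}·(+1)^0·(-1)^1 = -1.
v=2: v_2(a)=4, v_2(b)=3; units ≡ 7, 5 (mod 8); ε·ε+αω+βω = 1·0+4·1+3·0 ≡ 0  ⇒  (a,b)_2 = +1.
v=19: a=19^1·(≡10), b=19^1·(≡2) mod 19; (10|19)=-1, (2|19)=-1; (−1)^{1·1·9}·(-1)^1·(-1)^1 = -1.
(-11305, 4522 / ℚ) ramifies at {5, 7, 17, 19}: a division algebra.

[5, 7, 17, 19]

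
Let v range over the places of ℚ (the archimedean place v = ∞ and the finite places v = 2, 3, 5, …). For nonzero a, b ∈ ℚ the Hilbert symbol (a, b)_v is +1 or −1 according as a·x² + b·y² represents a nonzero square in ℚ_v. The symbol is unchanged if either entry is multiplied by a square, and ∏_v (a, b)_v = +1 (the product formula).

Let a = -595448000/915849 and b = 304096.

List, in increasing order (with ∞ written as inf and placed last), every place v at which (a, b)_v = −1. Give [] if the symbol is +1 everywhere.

Mod squares: a ≡ -155, b ≡ 19006. Check v ∈ {∞, 2, 3, 5, 7, 11, 13, 17, 29, 31, 43}.
v=43: a=43^0·(≡21), b=43^1·(≡20) mod 43; (21|43)=+1, (20|43)=-1; (−1)^{0·1·21}·(+1)^1·(-1)^0 = +1.
v=31: a=31^1·(≡6), b=31^0·(≡17) mod 31; (6|31)=-1, (17|31)=-1; (−1)^{1·0·15}·(-1)^0·(-1)^1 = -1.
v=5: a=5^3·(≡4), b=5^0·(≡1) mod 5; (4|5)=+1, (1|5)=+1; (−1)^{3·0·2}·(+1)^0·(+1)^3 = +1.
v=7: a=7^4·(≡6), b=7^0·(≡2) mod 7; (6|7)=-1, (2|7)=+1; (−1)^{4·0·3}·(-1)^0·(+1)^4 = +1.
v=∞: -155 < 0 and 19006 > 0  ⇒  (a,b)_∞ = +1.
v=13: a=13^0·(≡4), b=13^1·(≡5) mod 13; (4|13)=+1, (5|13)=-1; (−1)^{0·1·6}·(+1)^1·(-1)^0 = +1.
v=17: a=17^0·(≡15), b=17^1·(≡4) mod 17; (15|17)=+1, (4|17)=+1; (−1)^{0·1·8}·(+1)^1·(+1)^0 = +1.
v=11: a=11^-2·(≡7), b=11^0·(≡1) mod 11; (7|11)=-1, (1|11)=+1; (−1)^{-2·0·5}·(-1)^0·(+1)^-2 = +1.
v=3: a=3^-2·(≡1), b=3^0·(≡1) mod 3; (1|3)=+1, (1|3)=+1; (−1)^{-2·0·1}·(+1)^0·(+1)^-2 = +1.
v=29: a=29^-2·(≡26), b=29^0·(≡2) mod 29; (26|29)=-1, (2|29)=-1; (−1)^{-2·0·14}·(-1)^0·(-1)^-2 = +1.
v=2: v_2(a)=6, v_2(b)=5; units ≡ 5, 7 (mod 8); ε·ε+αω+βω = 0·1+6·0+5·1 ≡ 1  ⇒  (a,b)_2 = -1.
|Ram(-155, 19006)| = 2, even; anisotropic at {2, 31}.

[2, 31]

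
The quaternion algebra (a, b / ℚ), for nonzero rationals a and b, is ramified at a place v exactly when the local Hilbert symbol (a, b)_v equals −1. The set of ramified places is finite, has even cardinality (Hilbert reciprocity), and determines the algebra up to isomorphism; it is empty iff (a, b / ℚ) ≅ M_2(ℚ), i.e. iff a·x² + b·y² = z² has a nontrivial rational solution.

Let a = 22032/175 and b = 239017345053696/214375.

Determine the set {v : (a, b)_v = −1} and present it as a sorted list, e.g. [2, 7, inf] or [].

[2, 7, 17, 31]

Mod squares: a ≡ 119, b ≡ 2387. Check v ∈ {∞, 2, 3, 5, 7, 11, 17, 19, 31}.
v=31: a=31^0·(≡29), b=31^1·(≡29) mod 31; (29|31)=-1, (29|31)=-1; (−1)^{0·1·15}·(-1)^1·(-1)^0 = -1.
v=∞: 119 > 0 and 2387 > 0  ⇒  (a,b)_∞ = +1.
v=17: a=17^1·(≡11), b=17^2·(≡7) mod 17; (11|17)=-1, (7|17)=-1; (−1)^{1·2·8}·(-1)^2·(-1)^1 = -1.
v=2: v_2(a)=4, v_2(b)=10; units ≡ 7, 3 (mod 8); ε·ε+αω+βω = 1·1+4·1+10·0 ≡ 1  ⇒  (a,b)_2 = -1.
v=3: a=3^4·(≡2), b=3^8·(≡2) mod 3; (2|3)=-1, (2|3)=-1; (−1)^{4·8·1}·(-1)^8·(-1)^4 = +1.
v=11: a=11^0·(≡1), b=11^1·(≡7) mod 11; (1|11)=+1, (7|11)=-1; (−1)^{0·1·5}·(+1)^1·(-1)^0 = +1.
v=7: a=7^-1·(≡6), b=7^-3·(≡3) mod 7; (6|7)=-1, (3|7)=-1; (−1)^{-1·-3·3}·(-1)^-3·(-1)^-1 = -1.
v=19: a=19^0·(≡17), b=19^2·(≡14) mod 19; (17|19)=+1, (14|19)=-1; (−1)^{0·2·9}·(+1)^2·(-1)^0 = +1.
v=5: a=5^-2·(≡1), b=5^-4·(≡2) mod 5; (1|5)=+1, (2|5)=-1; (−1)^{-2·-4·2}·(+1)^-4·(-1)^-2 = +1.
Ram(119, 2387) = {2, 7, 17, 31}; no ℚ_2-point on the conic.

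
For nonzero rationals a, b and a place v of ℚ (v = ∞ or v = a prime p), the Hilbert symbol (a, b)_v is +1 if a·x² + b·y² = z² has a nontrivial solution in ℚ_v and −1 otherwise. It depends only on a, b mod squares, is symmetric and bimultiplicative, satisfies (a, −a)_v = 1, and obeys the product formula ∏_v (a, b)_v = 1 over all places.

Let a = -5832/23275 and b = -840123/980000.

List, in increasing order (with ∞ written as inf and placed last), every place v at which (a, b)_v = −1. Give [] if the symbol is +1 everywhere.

Mod squares: a ≡ -38, b ≡ -646. Check v ∈ {∞, 2, 3, 5, 7, 17, 19}.
v=2: v_2(a)=3, v_2(b)=-5; units ≡ 5, 5 (mod 8); ε·ε+αω+βω = 0·0+3·1+-5·1 ≡ 0  ⇒  (a,b)_2 = +1.
v=∞: -38 < 0 and -646 < 0  ⇒  (a,b)_∞ = -1.
v=5: a=5^-2·(≡3), b=5^-4·(≡4) mod 5; (3|5)=-1, (4|5)=+1; (−1)^{-2·-4·2}·(-1)^-4·(+1)^-2 = +1.
v=19: a=19^-1·(≡17), b=19^1·(≡4) mod 19; (17|19)=+1, (4|19)=+1; (−1)^{-1·1·9}·(+1)^1·(+1)^-1 = -1.
v=17: a=17^0·(≡8), b=17^3·(≡16) mod 17; (8|17)=+1, (16|17)=+1; (−1)^{0·3·8}·(+1)^3·(+1)^0 = +1.
v=7: a=7^-2·(≡1), b=7^-2·(≡3) mod 7; (1|7)=+1, (3|7)=-1; (−1)^{-2·-2·3}·(+1)^-2·(-1)^-2 = +1.
v=3: a=3^6·(≡1), b=3^2·(≡2) mod 3; (1|3)=+1, (2|3)=-1; (−1)^{6·2·1}·(+1)^2·(-1)^6 = +1.
|Ram(-38, -646)| = 2, even; anisotropic at {19, ∞}.

[19, inf]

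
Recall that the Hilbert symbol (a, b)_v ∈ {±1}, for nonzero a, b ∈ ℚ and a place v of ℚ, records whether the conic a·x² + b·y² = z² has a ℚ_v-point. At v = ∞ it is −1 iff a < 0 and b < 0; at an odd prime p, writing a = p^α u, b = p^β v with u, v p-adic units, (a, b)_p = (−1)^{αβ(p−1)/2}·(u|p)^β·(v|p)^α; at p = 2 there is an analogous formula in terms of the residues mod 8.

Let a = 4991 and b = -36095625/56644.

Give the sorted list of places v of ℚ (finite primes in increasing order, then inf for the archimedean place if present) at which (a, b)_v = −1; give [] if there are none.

[2, 23]

Mod squares: a ≡ 4991, b ≡ -713. Check v ∈ {∞, 2, 3, 5, 7, 17, 23, 31}.
v=∞: 4991 > 0 and -713 < 0  ⇒  (a,b)_∞ = +1.
v=3: a=3^0·(≡2), b=3^4·(≡1) mod 3; (2|3)=-1, (1|3)=+1; (−1)^{0·4·1}·(-1)^4·(+1)^0 = +1.
v=7: a=7^1·(≡6), b=7^-2·(≡1) mod 7; (6|7)=-1, (1|7)=+1; (−1)^{1·-2·3}·(-1)^-2·(+1)^1 = +1.
v=23: a=23^1·(≡10), b=23^1·(≡17) mod 23; (10|23)=-1, (17|23)=-1; (−1)^{1·1·11}·(-1)^1·(-1)^1 = -1.
v=17: a=17^0·(≡10), b=17^-2·(≡15) mod 17; (10|17)=-1, (15|17)=+1; (−1)^{0·-2·8}·(-1)^-2·(+1)^0 = +1.
v=2: v_2(a)=0, v_2(b)=-2; units ≡ 7, 7 (mod 8); ε·ε+αω+βω = 1·1+0·0+-2·0 ≡ 1  ⇒  (a,b)_2 = -1.
v=5: a=5^0·(≡1), b=5^4·(≡3) mod 5; (1|5)=+1, (3|5)=-1; (−1)^{0·4·2}·(+1)^4·(-1)^0 = +1.
v=31: a=31^1·(≡6), b=31^1·(≡20) mod 31; (6|31)=-1, (20|31)=+1; (−1)^{1·1·15}·(-1)^1·(+1)^1 = +1.
Ram(4991, -713) = {2, 23}; no ℚ_2-point on the conic.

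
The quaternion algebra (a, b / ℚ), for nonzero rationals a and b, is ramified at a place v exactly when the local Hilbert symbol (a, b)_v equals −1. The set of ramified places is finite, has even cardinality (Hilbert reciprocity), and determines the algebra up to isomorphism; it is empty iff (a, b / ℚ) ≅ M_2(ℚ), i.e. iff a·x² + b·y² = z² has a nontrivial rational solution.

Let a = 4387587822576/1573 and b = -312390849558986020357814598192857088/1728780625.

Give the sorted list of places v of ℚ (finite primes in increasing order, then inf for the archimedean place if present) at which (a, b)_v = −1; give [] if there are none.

(a, b) ≡ (63427, -555982427) mod (ℚ^×)²; places V = {2, 3, 5, 7, 11, 13, 17, 19, 23, 29, 31, 41, ∞}.
(a,b)_23: α=0, u≡13; β=-1, v≡6 (mod 23); (13|23)=+1, (6|23)=+1; sign (−1)^0·+1^-1·+1^0 = +1.
(a,b)_5: α=0, u≡2; β=-4, v≡3 (mod 5); (2|5)=-1, (3|5)=-1; sign (−1)^0·-1^-4·-1^0 = +1.
(a,b)_41: α=1, u≡35; β=5, v≡2 (mod 41); (35|41)=-1, (2|41)=+1; sign (−1)^0·-1^5·+1^1 = -1.
(a,b)_7: α=5, u≡3; β=5, v≡5 (mod 7); (3|7)=-1, (5|7)=-1; sign (−1)^1·-1^5·-1^5 = -1.
(a,b)_13: α=-1, u≡9; β=-1, v≡6 (mod 13); (9|13)=+1, (6|13)=-1; sign (−1)^0·+1^-1·-1^-1 = -1.
(a,b)_19: α=0, u≡17; β=1, v≡1 (mod 19); (17|19)=+1, (1|19)=+1; sign (−1)^0·+1^1·+1^0 = +1.
(a,b)_3: α=4, u≡1; β=16, v≡1 (mod 3); (1|3)=+1, (1|3)=+1; sign (−1)^0·+1^16·+1^4 = +1.
(a,b)_2: α=4, β=18; u≡3, v≡5 (mod 8); ε(u)ε(v)=1·0, αω(v)=4·1, βω(u)=18·1; sum ≡ 0  ⇒  +1.
(a,b)_29: α=0, u≡4; β=-2, v≡20 (mod 29); (4|29)=+1, (20|29)=+1; sign (−1)^0·+1^-2·+1^0 = +1.
(a,b)_17: α=3, u≡4; β=6, v≡3 (mod 17); (4|17)=+1, (3|17)=-1; sign (−1)^0·+1^6·-1^3 = -1.
(a,b)_11: α=-2, u≡1; β=-1, v≡8 (mod 11); (1|11)=+1, (8|11)=-1; sign (−1)^0·+1^-1·-1^-2 = +1.
(a,b)_∞: sgn(63427)=+, sgn(-555982427)=−, so +1.
(a,b)_31: α=0, u≡20; β=1, v≡5 (mod 31); (20|31)=+1, (5|31)=+1; sign (−1)^0·+1^1·+1^0 = +1.
(63427, -555982427 / ℚ) ramifies at {7, 13, 17, 41}: a division algebra.

[7, 13, 17, 41]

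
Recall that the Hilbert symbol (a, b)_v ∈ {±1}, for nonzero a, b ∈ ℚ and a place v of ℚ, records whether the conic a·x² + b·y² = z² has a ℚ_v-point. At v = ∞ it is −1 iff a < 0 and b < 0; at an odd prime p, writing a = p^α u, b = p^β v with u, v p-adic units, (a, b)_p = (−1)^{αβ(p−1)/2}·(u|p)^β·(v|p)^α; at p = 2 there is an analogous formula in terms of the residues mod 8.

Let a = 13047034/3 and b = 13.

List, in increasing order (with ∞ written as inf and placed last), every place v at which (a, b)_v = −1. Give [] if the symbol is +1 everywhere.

(a, b) ≡ (16302, 13) mod (ℚ^×)²; places V = {2, 3, 7, 11, 13, 19, ∞}.
(a,b)_∞: sgn(16302)=+, sgn(13)=+, so +1.
(a,b)_3: α=-1, u≡1; β=0, v≡1 (mod 3); (1|3)=+1, (1|3)=+1; sign (−1)^0·+1^0·+1^-1 = +1.
(a,b)_19: α=1, u≡15; β=0, v≡13 (mod 19); (15|19)=-1, (13|19)=-1; sign (−1)^0·-1^0·-1^1 = -1.
(a,b)_7: α=4, u≡3; β=0, v≡6 (mod 7); (3|7)=-1, (6|7)=-1; sign (−1)^0·-1^0·-1^4 = +1.
(a,b)_13: α=1, u≡6; β=1, v≡1 (mod 13); (6|13)=-1, (1|13)=+1; sign (−1)^0·-1^1·+1^1 = -1.
(a,b)_2: α=1, β=0; u≡7, v≡5 (mod 8); ε(u)ε(v)=1·0, αω(v)=1·1, βω(u)=0·0; sum ≡ 1  ⇒  -1.
(a,b)_11: α=1, u≡10; β=0, v≡2 (mod 11); (10|11)=-1, (2|11)=-1; sign (−1)^0·-1^0·-1^1 = -1.
|Ram(16302, 13)| = 4, even; anisotropic at {2, 11, 13, 19}.

[2, 11, 13, 19]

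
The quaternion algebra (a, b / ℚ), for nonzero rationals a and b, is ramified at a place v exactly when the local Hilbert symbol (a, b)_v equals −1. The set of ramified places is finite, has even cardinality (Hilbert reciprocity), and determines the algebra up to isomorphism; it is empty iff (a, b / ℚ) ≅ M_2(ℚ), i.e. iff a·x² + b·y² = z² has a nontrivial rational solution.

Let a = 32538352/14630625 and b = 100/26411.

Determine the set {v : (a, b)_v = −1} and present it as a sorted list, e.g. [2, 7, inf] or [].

[2, 11]

Mod squares: a ≡ 7, b ≡ 11. Check v ∈ {∞, 2, 3, 5, 7, 11, 17}.
v=11: a=11^2·(≡8), b=11^-1·(≡4) mod 11; (8|11)=-1, (4|11)=+1; (−1)^{2·-1·5}·(-1)^-1·(+1)^2 = -1.
v=7: a=7^5·(≡2), b=7^-4·(≡4) mod 7; (2|7)=+1, (4|7)=+1; (−1)^{5·-4·3}·(+1)^-4·(+1)^5 = +1.
v=3: a=3^-4·(≡1), b=3^0·(≡2) mod 3; (1|3)=+1, (2|3)=-1; (−1)^{-4·0·1}·(+1)^0·(-1)^-4 = +1.
v=5: a=5^-4·(≡3), b=5^2·(≡4) mod 5; (3|5)=-1, (4|5)=+1; (−1)^{-4·2·2}·(-1)^2·(+1)^-4 = +1.
v=17: a=17^-2·(≡5), b=17^0·(≡10) mod 17; (5|17)=-1, (10|17)=-1; (−1)^{-2·0·8}·(-1)^0·(-1)^-2 = +1.
v=2: v_2(a)=4, v_2(b)=2; units ≡ 7, 3 (mod 8); ε·ε+αω+βω = 1·1+4·1+2·0 ≡ 1  ⇒  (a,b)_2 = -1.
v=∞: 7 > 0 and 11 > 0  ⇒  (a,b)_∞ = +1.
|Ram(7, 11)| = 2, even; anisotropic at {2, 11}.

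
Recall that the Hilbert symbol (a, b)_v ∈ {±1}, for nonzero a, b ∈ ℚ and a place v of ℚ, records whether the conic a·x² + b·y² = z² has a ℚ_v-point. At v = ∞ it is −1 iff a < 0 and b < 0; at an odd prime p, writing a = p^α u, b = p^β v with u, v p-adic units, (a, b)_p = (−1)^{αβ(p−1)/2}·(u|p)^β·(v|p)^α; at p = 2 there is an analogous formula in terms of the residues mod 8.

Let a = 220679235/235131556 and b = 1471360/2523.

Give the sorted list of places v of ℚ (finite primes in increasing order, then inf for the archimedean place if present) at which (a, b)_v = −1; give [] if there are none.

Mod squares: a ≡ 35, b ≡ 570. Check v ∈ {∞, 2, 3, 5, 7, 11, 17, 19, 29, 31, 41}.
v=31: a=31^2·(≡25), b=31^0·(≡29) mod 31; (25|31)=+1, (29|31)=-1; (−1)^{2·0·15}·(+1)^0·(-1)^2 = +1.
v=29: a=29^0·(≡20), b=29^-2·(≡15) mod 29; (20|29)=+1, (15|29)=-1; (−1)^{0·-2·14}·(+1)^-2·(-1)^0 = +1.
v=3: a=3^8·(≡2), b=3^-1·(≡1) mod 3; (2|3)=-1, (1|3)=+1; (−1)^{8·-1·1}·(-1)^-1·(+1)^8 = -1.
v=2: v_2(a)=-2, v_2(b)=7; units ≡ 3, 5 (mod 8); ε·ε+αω+βω = 1·0+-2·1+7·1 ≡ 1  ⇒  (a,b)_2 = -1.
v=41: a=41^-2·(≡17), b=41^0·(≡9) mod 41; (17|41)=-1, (9|41)=+1; (−1)^{-2·0·20}·(-1)^0·(+1)^-2 = +1.
v=19: a=19^0·(≡11), b=19^1·(≡1) mod 19; (11|19)=+1, (1|19)=+1; (−1)^{0·1·9}·(+1)^1·(+1)^0 = +1.
v=17: a=17^-2·(≡8), b=17^0·(≡16) mod 17; (8|17)=+1, (16|17)=+1; (−1)^{-2·0·8}·(+1)^0·(+1)^-2 = +1.
v=11: a=11^-2·(≡2), b=11^2·(≡4) mod 11; (2|11)=-1, (4|11)=+1; (−1)^{-2·2·5}·(-1)^2·(+1)^-2 = +1.
v=7: a=7^1·(≡3), b=7^0·(≡3) mod 7; (3|7)=-1, (3|7)=-1; (−1)^{1·0·3}·(-1)^0·(-1)^1 = -1.
v=∞: 35 > 0 and 570 > 0  ⇒  (a,b)_∞ = +1.
v=5: a=5^1·(≡2), b=5^1·(≡4) mod 5; (2|5)=-1, (4|5)=+1; (−1)^{1·1·2}·(-1)^1·(+1)^1 = -1.
|Ram(35, 570)| = 4, even; anisotropic at {2, 3, 5, 7}.

[2, 3, 5, 7]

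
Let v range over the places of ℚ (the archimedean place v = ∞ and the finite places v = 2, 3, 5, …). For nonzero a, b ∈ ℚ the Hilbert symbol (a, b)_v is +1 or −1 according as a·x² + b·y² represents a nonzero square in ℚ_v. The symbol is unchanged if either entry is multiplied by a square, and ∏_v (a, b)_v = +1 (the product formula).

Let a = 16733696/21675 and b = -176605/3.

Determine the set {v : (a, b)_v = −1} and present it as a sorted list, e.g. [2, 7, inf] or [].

Mod squares: a ≡ 4002, b ≡ -3135. Check v ∈ {∞, 2, 3, 5, 7, 11, 13, 17, 19, 23, 29}.
v=2: v_2(a)=9, v_2(b)=0; units ≡ 1, 1 (mod 8); ε·ε+αω+βω = 0·0+9·0+0·0 ≡ 0  ⇒  (a,b)_2 = +1.
v=29: a=29^1·(≡13), b=29^0·(≡21) mod 29; (13|29)=+1, (21|29)=-1; (−1)^{1·0·14}·(+1)^0·(-1)^1 = -1.
v=11: a=11^0·(≡9), b=11^1·(≡9) mod 11; (9|11)=+1, (9|11)=+1; (−1)^{0·1·5}·(+1)^1·(+1)^0 = +1.
v=23: a=23^1·(≡12), b=23^0·(≡4) mod 23; (12|23)=+1, (4|23)=+1; (−1)^{1·0·11}·(+1)^0·(+1)^1 = +1.
v=13: a=13^0·(≡11), b=13^2·(≡7) mod 13; (11|13)=-1, (7|13)=-1; (−1)^{0·2·6}·(-1)^2·(-1)^0 = +1.
v=∞: 4002 > 0 and -3135 < 0  ⇒  (a,b)_∞ = +1.
v=7: a=7^2·(≡3), b=7^0·(≡4) mod 7; (3|7)=-1, (4|7)=+1; (−1)^{2·0·3}·(-1)^0·(+1)^2 = +1.
v=19: a=19^0·(≡15), b=19^1·(≡5) mod 19; (15|19)=-1, (5|19)=+1; (−1)^{0·1·9}·(-1)^1·(+1)^0 = -1.
v=5: a=5^-2·(≡3), b=5^1·(≡3) mod 5; (3|5)=-1, (3|5)=-1; (−1)^{-2·1·2}·(-1)^1·(-1)^-2 = -1.
v=17: a=17^-2·(≡5), b=17^0·(≡14) mod 17; (5|17)=-1, (14|17)=-1; (−1)^{-2·0·8}·(-1)^0·(-1)^-2 = +1.
v=3: a=3^-1·(≡2), b=3^-1·(≡2) mod 3; (2|3)=-1, (2|3)=-1; (−1)^{-1·-1·1}·(-1)^-1·(-1)^-1 = -1.
|Ram(4002, -3135)| = 4, even; anisotropic at {3, 5, 19, 29}.

[3, 5, 19, 29]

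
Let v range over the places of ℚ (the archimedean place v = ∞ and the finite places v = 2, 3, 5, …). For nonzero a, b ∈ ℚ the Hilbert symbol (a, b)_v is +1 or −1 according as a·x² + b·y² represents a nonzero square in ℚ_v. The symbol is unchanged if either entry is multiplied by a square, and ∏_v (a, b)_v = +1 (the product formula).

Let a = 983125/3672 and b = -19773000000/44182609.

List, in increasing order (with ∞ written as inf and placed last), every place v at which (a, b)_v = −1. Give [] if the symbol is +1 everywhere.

[3, 13]

Mod squares: a ≡ 1326, b ≡ -13. Check v ∈ {∞, 2, 3, 5, 11, 13, 17, 23}.
v=23: a=23^0·(≡7), b=23^-2·(≡11) mod 23; (7|23)=-1, (11|23)=-1; (−1)^{0·-2·11}·(-1)^-2·(-1)^0 = +1.
v=11: a=11^2·(≡2), b=11^0·(≡3) mod 11; (2|11)=-1, (3|11)=+1; (−1)^{2·0·5}·(-1)^0·(+1)^2 = +1.
v=13: a=13^1·(≡5), b=13^3·(≡10) mod 13; (5|13)=-1, (10|13)=+1; (−1)^{1·3·6}·(-1)^3·(+1)^1 = -1.
v=17: a=17^-1·(≡14), b=17^-4·(≡8) mod 17; (14|17)=-1, (8|17)=+1; (−1)^{-1·-4·8}·(-1)^-4·(+1)^-1 = +1.
v=3: a=3^-3·(≡1), b=3^2·(≡2) mod 3; (1|3)=+1, (2|3)=-1; (−1)^{-3·2·1}·(+1)^2·(-1)^-3 = -1.
v=2: v_2(a)=-3, v_2(b)=6; units ≡ 7, 3 (mod 8); ε·ε+αω+βω = 1·1+-3·1+6·0 ≡ 0  ⇒  (a,b)_2 = +1.
v=∞: 1326 > 0 and -13 < 0  ⇒  (a,b)_∞ = +1.
v=5: a=5^4·(≡4), b=5^6·(≡2) mod 5; (4|5)=+1, (2|5)=-1; (−1)^{4·6·2}·(+1)^6·(-1)^4 = +1.
|Ram(1326, -13)| = 2, even; anisotropic at {3, 13}.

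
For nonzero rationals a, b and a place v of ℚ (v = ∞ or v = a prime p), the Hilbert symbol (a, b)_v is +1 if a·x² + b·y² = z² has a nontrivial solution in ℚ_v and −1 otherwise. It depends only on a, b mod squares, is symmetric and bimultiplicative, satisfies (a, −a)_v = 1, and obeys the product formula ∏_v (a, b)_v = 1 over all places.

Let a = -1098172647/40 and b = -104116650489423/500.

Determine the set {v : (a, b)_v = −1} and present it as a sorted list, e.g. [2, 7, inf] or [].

[2, 3, 5, inf]

(a, b) ≡ (-6630, -715) mod (ℚ^×)²; places V = {2, 3, 5, 11, 13, 17, ∞}.
(a,b)_11: α=2, u≡1; β=3, v≡4 (mod 11); (1|11)=+1, (4|11)=+1; sign (−1)^0·+1^3·+1^2 = +1.
(a,b)_17: α=1, u≡16; β=2, v≡4 (mod 17); (16|17)=+1, (4|17)=+1; sign (−1)^0·+1^2·+1^1 = +1.
(a,b)_3: α=5, u≡1; β=6, v≡2 (mod 3); (1|3)=+1, (2|3)=-1; sign (−1)^0·+1^6·-1^5 = -1.
(a,b)_2: α=-3, β=-2; u≡5, v≡5 (mod 8); ε(u)ε(v)=0·0, αω(v)=-3·1, βω(u)=-2·1; sum ≡ 1  ⇒  -1.
(a,b)_5: α=-1, u≡1; β=-3, v≡3 (mod 5); (1|5)=+1, (3|5)=-1; sign (−1)^0·+1^-3·-1^-1 = -1.
(a,b)_13: α=3, u≡12; β=5, v≡4 (mod 13); (12|13)=+1, (4|13)=+1; sign (−1)^0·+1^5·+1^3 = +1.
(a,b)_∞: sgn(-6630)=−, sgn(-715)=−, so -1.
(-6630, -715 / ℚ) ramifies at {2, 3, 5, ∞}: a division algebra.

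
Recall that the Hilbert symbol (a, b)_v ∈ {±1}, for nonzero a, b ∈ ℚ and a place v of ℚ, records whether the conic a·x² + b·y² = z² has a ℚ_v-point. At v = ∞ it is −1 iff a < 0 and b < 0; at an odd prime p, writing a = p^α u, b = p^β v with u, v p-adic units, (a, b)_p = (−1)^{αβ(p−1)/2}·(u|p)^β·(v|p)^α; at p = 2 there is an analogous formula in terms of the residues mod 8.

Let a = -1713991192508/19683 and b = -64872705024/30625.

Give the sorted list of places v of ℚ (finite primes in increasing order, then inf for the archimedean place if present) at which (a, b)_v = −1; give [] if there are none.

[23, 31, 37, inf]

Mod squares: a ≡ -69, b ≡ -19499. Check v ∈ {∞, 2, 3, 5, 7, 17, 19, 23, 31, 37}.
v=7: a=7^2·(≡2), b=7^-2·(≡3) mod 7; (2|7)=+1, (3|7)=-1; (−1)^{2·-2·3}·(+1)^-2·(-1)^2 = +1.
v=37: a=37^2·(≡32), b=37^1·(≡25) mod 37; (32|37)=-1, (25|37)=+1; (−1)^{2·1·18}·(-1)^1·(+1)^2 = -1.
v=5: a=5^0·(≡4), b=5^-4·(≡4) mod 5; (4|5)=+1, (4|5)=+1; (−1)^{0·-4·2}·(+1)^-4·(+1)^0 = +1.
v=19: a=19^0·(≡11), b=19^2·(≡8) mod 19; (11|19)=+1, (8|19)=-1; (−1)^{0·2·9}·(+1)^2·(-1)^0 = +1.
v=∞: -69 < 0 and -19499 < 0  ⇒  (a,b)_∞ = -1.
v=23: a=23^1·(≡14), b=23^0·(≡7) mod 23; (14|23)=-1, (7|23)=-1; (−1)^{1·0·11}·(-1)^0·(-1)^1 = -1.
v=2: v_2(a)=2, v_2(b)=10; units ≡ 3, 5 (mod 8); ε·ε+αω+βω = 1·0+2·1+10·1 ≡ 0  ⇒  (a,b)_2 = +1.
v=31: a=31^2·(≡15), b=31^1·(≡13) mod 31; (15|31)=-1, (13|31)=-1; (−1)^{2·1·15}·(-1)^1·(-1)^2 = -1.
v=3: a=3^-9·(≡1), b=3^2·(≡1) mod 3; (1|3)=+1, (1|3)=+1; (−1)^{-9·2·1}·(+1)^2·(+1)^-9 = +1.
v=17: a=17^2·(≡13), b=17^1·(≡9) mod 17; (13|17)=+1, (9|17)=+1; (−1)^{2·1·8}·(+1)^1·(+1)^2 = +1.
|Ram(-69, -19499)| = 4, even; anisotropic at {23, 31, 37, ∞}.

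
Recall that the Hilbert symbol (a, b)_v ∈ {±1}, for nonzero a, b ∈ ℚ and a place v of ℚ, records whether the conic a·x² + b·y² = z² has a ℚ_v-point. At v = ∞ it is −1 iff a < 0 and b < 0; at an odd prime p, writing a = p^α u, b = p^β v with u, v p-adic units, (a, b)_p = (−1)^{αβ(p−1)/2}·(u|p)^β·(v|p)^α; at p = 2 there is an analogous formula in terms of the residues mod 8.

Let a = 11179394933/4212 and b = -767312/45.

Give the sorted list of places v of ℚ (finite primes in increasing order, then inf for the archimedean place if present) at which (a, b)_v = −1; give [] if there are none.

(a, b) ≡ (8215961, -239785) mod (ℚ^×)²; places V = {2, 3, 5, 7, 13, 17, 19, 29, 31, 37, ∞}.
(a,b)_17: α=0, u≡10; β=1, v≡3 (mod 17); (10|17)=-1, (3|17)=-1; sign (−1)^0·-1^1·-1^0 = -1.
(a,b)_7: α=2, u≡3; β=1, v≡6 (mod 7); (3|7)=-1, (6|7)=-1; sign (−1)^0·-1^1·-1^2 = -1.
(a,b)_3: α=-4, u≡2; β=-2, v≡2 (mod 3); (2|3)=-1, (2|3)=-1; sign (−1)^0·-1^-2·-1^-4 = +1.
(a,b)_31: α=1, u≡29; β=1, v≡30 (mod 31); (29|31)=-1, (30|31)=-1; sign (−1)^1·-1^1·-1^1 = -1.
(a,b)_∞: sgn(8215961)=+, sgn(-239785)=−, so +1.
(a,b)_13: α=-1, u≡8; β=1, v≡8 (mod 13); (8|13)=-1, (8|13)=-1; sign (−1)^0·-1^1·-1^-1 = +1.
(a,b)_2: α=-2, β=4; u≡1, v≡7 (mod 8); ε(u)ε(v)=0·1, αω(v)=-2·0, βω(u)=4·0; sum ≡ 0  ⇒  +1.
(a,b)_37: α=1, u≡25; β=0, v≡27 (mod 37); (25|37)=+1, (27|37)=+1; sign (−1)^0·+1^0·+1^1 = +1.
(a,b)_29: α=1, u≡27; β=0, v≡9 (mod 29); (27|29)=-1, (9|29)=+1; sign (−1)^0·-1^0·+1^1 = +1.
(a,b)_5: α=0, u≡4; β=-1, v≡2 (mod 5); (4|5)=+1, (2|5)=-1; sign (−1)^0·+1^-1·-1^0 = +1.
(a,b)_19: α=3, u≡11; β=0, v≡14 (mod 19); (11|19)=+1, (14|19)=-1; sign (−1)^0·+1^0·-1^3 = -1.
|Ram(8215961, -239785)| = 4, even; anisotropic at {7, 17, 19, 31}.

[7, 17, 19, 31]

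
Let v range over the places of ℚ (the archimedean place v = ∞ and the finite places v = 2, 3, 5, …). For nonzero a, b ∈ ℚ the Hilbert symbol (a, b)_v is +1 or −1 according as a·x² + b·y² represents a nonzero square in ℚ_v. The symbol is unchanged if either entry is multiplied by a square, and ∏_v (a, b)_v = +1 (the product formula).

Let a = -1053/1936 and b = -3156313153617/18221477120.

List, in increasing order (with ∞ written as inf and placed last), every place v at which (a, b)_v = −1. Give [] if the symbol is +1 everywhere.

Mod squares: a ≡ -13, b ≡ -4485. Check v ∈ {∞, 2, 3, 5, 7, 11, 13, 23}.
v=3: a=3^4·(≡2), b=3^7·(≡2) mod 3; (2|3)=-1, (2|3)=-1; (−1)^{4·7·1}·(-1)^7·(-1)^4 = -1.
v=11: a=11^-2·(≡5), b=11^-2·(≡5) mod 11; (5|11)=+1, (5|11)=+1; (−1)^{-2·-2·5}·(+1)^-2·(+1)^-2 = +1.
v=23: a=23^0·(≡7), b=23^1·(≡8) mod 23; (7|23)=-1, (8|23)=+1; (−1)^{0·1·11}·(-1)^1·(+1)^0 = -1.
v=13: a=13^1·(≡3), b=13^7·(≡11) mod 13; (3|13)=+1, (11|13)=-1; (−1)^{1·7·6}·(+1)^7·(-1)^1 = -1.
v=5: a=5^0·(≡2), b=5^-1·(≡2) mod 5; (2|5)=-1, (2|5)=-1; (−1)^{0·-1·2}·(-1)^-1·(-1)^0 = -1.
v=∞: -13 < 0 and -4485 < 0  ⇒  (a,b)_∞ = -1.
v=2: v_2(a)=-4, v_2(b)=-8; units ≡ 3, 3 (mod 8); ε·ε+αω+βω = 1·1+-4·1+-8·1 ≡ 1  ⇒  (a,b)_2 = -1.
v=7: a=7^0·(≡1), b=7^-6·(≡4) mod 7; (1|7)=+1, (4|7)=+1; (−1)^{0·-6·3}·(+1)^-6·(+1)^0 = +1.
Ram(-13, -4485) = {2, 3, 5, 13, 23, ∞}; no ℚ_2-point on the conic.

[2, 3, 5, 13, 23, inf]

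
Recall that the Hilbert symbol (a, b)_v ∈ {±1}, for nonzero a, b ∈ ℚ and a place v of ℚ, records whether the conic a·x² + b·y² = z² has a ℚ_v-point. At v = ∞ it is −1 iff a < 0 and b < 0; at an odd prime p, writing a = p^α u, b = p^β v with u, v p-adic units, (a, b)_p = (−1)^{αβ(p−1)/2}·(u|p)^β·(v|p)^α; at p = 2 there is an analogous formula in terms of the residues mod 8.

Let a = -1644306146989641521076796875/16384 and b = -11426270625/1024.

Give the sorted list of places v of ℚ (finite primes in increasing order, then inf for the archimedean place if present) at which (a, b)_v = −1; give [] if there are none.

Mod squares: a ≡ -327635, b ≡ -2031337. Check v ∈ {∞, 2, 3, 5, 7, 11, 23, 31, 37}.
v=3: a=3^4·(≡1), b=3^2·(≡2) mod 3; (1|3)=+1, (2|3)=-1; (−1)^{4·2·1}·(+1)^2·(-1)^4 = +1.
v=2: v_2(a)=-14, v_2(b)=-10; units ≡ 5, 7 (mod 8); ε·ε+αω+βω = 0·1+-14·0+-10·1 ≡ 0  ⇒  (a,b)_2 = +1.
v=23: a=23^3·(≡20), b=23^1·(≡3) mod 23; (20|23)=-1, (3|23)=+1; (−1)^{3·1·11}·(-1)^1·(+1)^3 = +1.
v=11: a=11^3·(≡4), b=11^1·(≡4) mod 11; (4|11)=+1, (4|11)=+1; (−1)^{3·1·5}·(+1)^1·(+1)^3 = -1.
v=∞: -327635 < 0 and -2031337 < 0  ⇒  (a,b)_∞ = -1.
v=37: a=37^3·(≡7), b=37^1·(≡21) mod 37; (7|37)=+1, (21|37)=+1; (−1)^{3·1·18}·(+1)^1·(+1)^3 = +1.
v=5: a=5^7·(≡3), b=5^4·(≡3) mod 5; (3|5)=-1, (3|5)=-1; (−1)^{7·4·2}·(-1)^4·(-1)^7 = -1.
v=7: a=7^3·(≡1), b=7^1·(≡2) mod 7; (1|7)=+1, (2|7)=+1; (−1)^{3·1·3}·(+1)^1·(+1)^3 = -1.
v=31: a=31^4·(≡8), b=31^1·(≡5) mod 31; (8|31)=+1, (5|31)=+1; (−1)^{4·1·15}·(+1)^1·(+1)^4 = +1.
|Ram(-327635, -2031337)| = 4, even; anisotropic at {5, 7, 11, ∞}.

[5, 7, 11, inf]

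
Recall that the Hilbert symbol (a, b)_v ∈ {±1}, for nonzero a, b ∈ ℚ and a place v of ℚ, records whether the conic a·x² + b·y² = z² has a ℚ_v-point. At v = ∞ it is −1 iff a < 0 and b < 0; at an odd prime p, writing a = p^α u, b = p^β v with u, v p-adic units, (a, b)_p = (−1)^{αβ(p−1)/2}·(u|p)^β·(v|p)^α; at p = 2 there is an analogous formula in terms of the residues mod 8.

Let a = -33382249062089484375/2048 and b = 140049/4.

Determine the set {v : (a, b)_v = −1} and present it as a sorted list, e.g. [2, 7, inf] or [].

Mod squares: a ≡ -494, b ≡ 1729. Check v ∈ {∞, 2, 3, 5, 7, 13, 19}.
v=3: a=3^10·(≡1), b=3^4·(≡1) mod 3; (1|3)=+1, (1|3)=+1; (−1)^{10·4·1}·(+1)^4·(+1)^10 = +1.
v=5: a=5^6·(≡1), b=5^0·(≡1) mod 5; (1|5)=+1, (1|5)=+1; (−1)^{6·0·2}·(+1)^0·(+1)^6 = +1.
v=2: v_2(a)=-11, v_2(b)=-2; units ≡ 1, 1 (mod 8); ε·ε+αω+βω = 0·0+-11·0+-2·0 ≡ 0  ⇒  (a,b)_2 = +1.
v=∞: -494 < 0 and 1729 > 0  ⇒  (a,b)_∞ = +1.
v=13: a=13^3·(≡3), b=13^1·(≡12) mod 13; (3|13)=+1, (12|13)=+1; (−1)^{3·1·6}·(+1)^1·(+1)^3 = +1.
v=7: a=7^4·(≡6), b=7^1·(≡2) mod 7; (6|7)=-1, (2|7)=+1; (−1)^{4·1·3}·(-1)^1·(+1)^4 = -1.
v=19: a=19^3·(≡15), b=19^1·(≡14) mod 19; (15|19)=-1, (14|19)=-1; (−1)^{3·1·9}·(-1)^1·(-1)^3 = -1.
|Ram(-494, 1729)| = 2, even; anisotropic at {7, 19}.

[7, 19]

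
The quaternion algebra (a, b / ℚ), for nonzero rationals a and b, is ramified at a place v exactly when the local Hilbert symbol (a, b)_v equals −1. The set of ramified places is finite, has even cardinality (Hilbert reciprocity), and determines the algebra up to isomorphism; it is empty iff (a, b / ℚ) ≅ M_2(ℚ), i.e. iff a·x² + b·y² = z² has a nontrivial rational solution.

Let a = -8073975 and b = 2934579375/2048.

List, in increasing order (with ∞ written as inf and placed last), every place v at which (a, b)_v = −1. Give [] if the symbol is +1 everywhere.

Mod squares: a ≡ -39, b ≡ 14. Check v ∈ {∞, 2, 3, 5, 7, 13}.
v=2: v_2(a)=0, v_2(b)=-11; units ≡ 1, 7 (mod 8); ε·ε+αω+βω = 0·1+0·0+-11·0 ≡ 0  ⇒  (a,b)_2 = +1.
v=∞: -39 < 0 and 14 > 0  ⇒  (a,b)_∞ = +1.
v=13: a=13^3·(≡4), b=13^2·(≡4) mod 13; (4|13)=+1, (4|13)=+1; (−1)^{3·2·6}·(+1)^2·(+1)^3 = +1.
v=7: a=7^2·(≡5), b=7^3·(≡2) mod 7; (5|7)=-1, (2|7)=+1; (−1)^{2·3·3}·(-1)^3·(+1)^2 = -1.
v=5: a=5^2·(≡1), b=5^4·(≡4) mod 5; (1|5)=+1, (4|5)=+1; (−1)^{2·4·2}·(+1)^4·(+1)^2 = +1.
v=3: a=3^1·(≡2), b=3^4·(≡2) mod 3; (2|3)=-1, (2|3)=-1; (−1)^{1·4·1}·(-1)^4·(-1)^1 = -1.
|Ram(-39, 14)| = 2, even; anisotropic at {3, 7}.

[3, 7]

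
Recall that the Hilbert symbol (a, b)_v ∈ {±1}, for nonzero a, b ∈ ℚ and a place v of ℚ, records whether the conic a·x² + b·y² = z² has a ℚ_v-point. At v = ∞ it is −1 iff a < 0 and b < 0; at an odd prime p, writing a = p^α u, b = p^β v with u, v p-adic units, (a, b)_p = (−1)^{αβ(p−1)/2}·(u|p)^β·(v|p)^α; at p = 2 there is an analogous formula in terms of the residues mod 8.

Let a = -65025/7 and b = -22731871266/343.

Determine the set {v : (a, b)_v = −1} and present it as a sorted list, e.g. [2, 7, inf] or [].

(a, b) ≡ (-7, -238) mod (ℚ^×)²; places V = {2, 3, 5, 7, 13, 17, ∞}.
(a,b)_7: α=-1, u≡5; β=-3, v≡1 (mod 7); (5|7)=-1, (1|7)=+1; sign (−1)^1·-1^-3·+1^-1 = +1.
(a,b)_17: α=2, u≡14; β=3, v≡14 (mod 17); (14|17)=-1, (14|17)=-1; sign (−1)^0·-1^3·-1^2 = -1.
(a,b)_13: α=0, u≡2; β=4, v≡9 (mod 13); (2|13)=-1, (9|13)=+1; sign (−1)^0·-1^4·+1^0 = +1.
(a,b)_3: α=2, u≡2; β=4, v≡2 (mod 3); (2|3)=-1, (2|3)=-1; sign (−1)^0·-1^4·-1^2 = +1.
(a,b)_2: α=0, β=1; u≡1, v≡1 (mod 8); ε(u)ε(v)=0·0, αω(v)=0·0, βω(u)=1·0; sum ≡ 0  ⇒  +1.
(a,b)_5: α=2, u≡2; β=0, v≡3 (mod 5); (2|5)=-1, (3|5)=-1; sign (−1)^0·-1^0·-1^2 = +1.
(a,b)_∞: sgn(-7)=−, sgn(-238)=−, so -1.
Ram(-7, -238) = {17, ∞}; no ℚ_17-point on the conic.

[17, inf]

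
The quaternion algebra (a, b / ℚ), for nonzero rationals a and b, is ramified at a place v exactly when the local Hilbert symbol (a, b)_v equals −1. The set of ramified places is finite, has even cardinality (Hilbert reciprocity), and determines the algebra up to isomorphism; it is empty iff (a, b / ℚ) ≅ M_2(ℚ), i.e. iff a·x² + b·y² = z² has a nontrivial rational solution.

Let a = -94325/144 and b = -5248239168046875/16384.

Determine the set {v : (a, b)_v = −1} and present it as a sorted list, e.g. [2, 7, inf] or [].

[5, inf]

(a, b) ≡ (-77, -195) mod (ℚ^×)²; places V = {2, 3, 5, 7, 11, 13, ∞}.
(a,b)_7: α=3, u≡3; β=6, v≡1 (mod 7); (3|7)=-1, (1|7)=+1; sign (−1)^0·-1^6·+1^3 = +1.
(a,b)_3: α=-2, u≡1; β=1, v≡1 (mod 3); (1|3)=+1, (1|3)=+1; sign (−1)^0·+1^1·+1^-2 = +1.
(a,b)_∞: sgn(-77)=−, sgn(-195)=−, so -1.
(a,b)_13: α=0, u≡3; β=1, v≡5 (mod 13); (3|13)=+1, (5|13)=-1; sign (−1)^0·+1^1·-1^0 = +1.
(a,b)_2: α=-4, β=-14; u≡3, v≡5 (mod 8); ε(u)ε(v)=1·0, αω(v)=-4·1, βω(u)=-14·1; sum ≡ 0  ⇒  +1.
(a,b)_5: α=2, u≡3; β=7, v≡1 (mod 5); (3|5)=-1, (1|5)=+1; sign (−1)^0·-1^7·+1^2 = -1.
(a,b)_11: α=1, u≡5; β=4, v≡1 (mod 11); (5|11)=+1, (1|11)=+1; sign (−1)^0·+1^4·+1^1 = +1.
|Ram(-77, -195)| = 2, even; anisotropic at {5, ∞}.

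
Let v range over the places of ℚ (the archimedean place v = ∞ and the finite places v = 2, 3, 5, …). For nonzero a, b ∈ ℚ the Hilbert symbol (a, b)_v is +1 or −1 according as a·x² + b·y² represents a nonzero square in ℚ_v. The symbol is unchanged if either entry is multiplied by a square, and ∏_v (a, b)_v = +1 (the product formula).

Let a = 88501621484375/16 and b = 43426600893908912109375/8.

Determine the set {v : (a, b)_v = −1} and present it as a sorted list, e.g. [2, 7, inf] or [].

[2, 19]

(a, b) ≡ (6479, 1870) mod (ℚ^×)²; places V = {2, 3, 5, 11, 17, 19, 31, ∞}.
(a,b)_11: α=3, u≡10; β=5, v≡1 (mod 11); (10|11)=-1, (1|11)=+1; sign (−1)^1·-1^5·+1^3 = +1.
(a,b)_17: α=2, u≡4; β=3, v≡16 (mod 17); (4|17)=+1, (16|17)=+1; sign (−1)^0·+1^3·+1^2 = +1.
(a,b)_2: α=-4, β=-3; u≡7, v≡7 (mod 8); ε(u)ε(v)=1·1, αω(v)=-4·0, βω(u)=-3·0; sum ≡ 1  ⇒  -1.
(a,b)_∞: sgn(6479)=+, sgn(1870)=+, so +1.
(a,b)_19: α=1, u≡12; β=2, v≡14 (mod 19); (12|19)=-1, (14|19)=-1; sign (−1)^0·-1^2·-1^1 = -1.
(a,b)_31: α=1, u≡3; β=2, v≡28 (mod 31); (3|31)=-1, (28|31)=+1; sign (−1)^0·-1^2·+1^1 = +1.
(a,b)_5: α=8, u≡1; β=9, v≡1 (mod 5); (1|5)=+1, (1|5)=+1; sign (−1)^0·+1^9·+1^8 = +1.
(a,b)_3: α=0, u≡2; β=4, v≡1 (mod 3); (2|3)=-1, (1|3)=+1; sign (−1)^0·-1^4·+1^0 = +1.
|Ram(6479, 1870)| = 2, even; anisotropic at {2, 19}.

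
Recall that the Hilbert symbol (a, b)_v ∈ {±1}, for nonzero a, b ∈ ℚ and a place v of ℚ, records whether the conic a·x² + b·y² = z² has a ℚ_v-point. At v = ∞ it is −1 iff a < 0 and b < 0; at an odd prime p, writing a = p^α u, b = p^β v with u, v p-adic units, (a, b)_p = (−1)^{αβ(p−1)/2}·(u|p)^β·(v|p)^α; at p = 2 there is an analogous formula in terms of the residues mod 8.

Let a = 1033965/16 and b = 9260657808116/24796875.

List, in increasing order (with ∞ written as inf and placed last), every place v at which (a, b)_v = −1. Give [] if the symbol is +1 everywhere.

[5, 31]

(a, b) ≡ (12765, 492063) mod (ℚ^×)²; places V = {2, 3, 5, 11, 13, 17, 23, 31, 37, ∞}.
(a,b)_3: α=5, u≡1; β=-1, v≡2 (mod 3); (1|3)=+1, (2|3)=-1; sign (−1)^1·+1^-1·-1^5 = +1.
(a,b)_17: α=0, u≡9; β=4, v≡4 (mod 17); (9|17)=+1, (4|17)=+1; sign (−1)^0·+1^4·+1^0 = +1.
(a,b)_2: α=-4, β=2; u≡5, v≡7 (mod 8); ε(u)ε(v)=0·1, αω(v)=-4·0, βω(u)=2·1; sum ≡ 0  ⇒  +1.
(a,b)_∞: sgn(12765)=+, sgn(492063)=+, so +1.
(a,b)_31: α=0, u≡13; β=1, v≡8 (mod 31); (13|31)=-1, (8|31)=+1; sign (−1)^0·-1^1·+1^0 = -1.
(a,b)_37: α=1, u≡33; β=1, v≡9 (mod 37); (33|37)=+1, (9|37)=+1; sign (−1)^0·+1^1·+1^1 = +1.
(a,b)_5: α=1, u≡3; β=-6, v≡3 (mod 5); (3|5)=-1, (3|5)=-1; sign (−1)^0·-1^-6·-1^1 = -1.
(a,b)_23: α=1, u≡8; β=-2, v≡1 (mod 23); (8|23)=+1, (1|23)=+1; sign (−1)^0·+1^-2·+1^1 = +1.
(a,b)_13: α=0, u≡12; β=3, v≡8 (mod 13); (12|13)=+1, (8|13)=-1; sign (−1)^0·+1^3·-1^0 = +1.
(a,b)_11: α=0, u≡4; β=1, v≡7 (mod 11); (4|11)=+1, (7|11)=-1; sign (−1)^0·+1^1·-1^0 = +1.
|Ram(12765, 492063)| = 2, even; anisotropic at {5, 31}.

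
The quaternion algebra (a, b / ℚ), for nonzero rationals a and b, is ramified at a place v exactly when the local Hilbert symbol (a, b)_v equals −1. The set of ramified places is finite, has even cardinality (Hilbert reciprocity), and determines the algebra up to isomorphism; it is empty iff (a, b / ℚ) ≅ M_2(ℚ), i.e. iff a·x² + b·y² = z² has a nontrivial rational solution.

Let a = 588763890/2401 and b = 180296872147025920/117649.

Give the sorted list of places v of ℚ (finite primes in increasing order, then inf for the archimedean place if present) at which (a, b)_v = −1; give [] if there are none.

[5, 11]

(a, b) ≡ (43010, 55) mod (ℚ^×)²; places V = {2, 3, 5, 7, 11, 13, 17, 23, ∞}.
(a,b)_13: α=2, u≡2; β=2, v≡9 (mod 13); (2|13)=-1, (9|13)=+1; sign (−1)^0·-1^2·+1^2 = +1.
(a,b)_11: α=1, u≡1; β=3, v≡4 (mod 11); (1|11)=+1, (4|11)=+1; sign (−1)^1·+1^3·+1^1 = -1.
(a,b)_2: α=1, β=20; u≡1, v≡7 (mod 8); ε(u)ε(v)=0·1, αω(v)=1·0, βω(u)=20·0; sum ≡ 0  ⇒  +1.
(a,b)_23: α=1, u≡21; β=2, v≡6 (mod 23); (21|23)=-1, (6|23)=+1; sign (−1)^0·-1^2·+1^1 = +1.
(a,b)_3: α=4, u≡2; β=0, v≡1 (mod 3); (2|3)=-1, (1|3)=+1; sign (−1)^0·-1^0·+1^4 = +1.
(a,b)_∞: sgn(43010)=+, sgn(55)=+, so +1.
(a,b)_7: α=-4, u≡1; β=-6, v≡6 (mod 7); (1|7)=+1, (6|7)=-1; sign (−1)^0·+1^-6·-1^-4 = +1.
(a,b)_5: α=1, u≡3; β=1, v≡1 (mod 5); (3|5)=-1, (1|5)=+1; sign (−1)^0·-1^1·+1^1 = -1.
(a,b)_17: α=1, u≡14; β=2, v≡15 (mod 17); (14|17)=-1, (15|17)=+1; sign (−1)^0·-1^2·+1^1 = +1.
(43010, 55 / ℚ) ramifies at {5, 11}: a division algebra.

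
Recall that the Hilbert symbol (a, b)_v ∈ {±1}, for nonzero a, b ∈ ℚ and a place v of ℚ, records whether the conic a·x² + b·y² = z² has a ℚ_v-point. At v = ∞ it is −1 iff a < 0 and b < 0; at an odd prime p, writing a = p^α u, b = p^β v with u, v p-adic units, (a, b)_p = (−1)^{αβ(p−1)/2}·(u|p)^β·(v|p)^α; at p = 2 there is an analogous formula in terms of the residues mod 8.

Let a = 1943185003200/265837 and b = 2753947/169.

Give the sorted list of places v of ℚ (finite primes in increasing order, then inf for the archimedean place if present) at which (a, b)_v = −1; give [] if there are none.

(a, b) ≡ (14911, 1147) mod (ℚ^×)²; places V = {2, 3, 5, 7, 11, 13, 31, 37, ∞}.
(a,b)_13: α=-3, u≡3; β=-2, v≡1 (mod 13); (3|13)=+1, (1|13)=+1; sign (−1)^0·+1^-2·+1^-3 = +1.
(a,b)_11: α=-2, u≡7; β=0, v≡5 (mod 11); (7|11)=-1, (5|11)=+1; sign (−1)^0·-1^0·+1^-2 = +1.
(a,b)_2: α=6, β=0; u≡7, v≡3 (mod 8); ε(u)ε(v)=1·1, αω(v)=6·1, βω(u)=0·0; sum ≡ 1  ⇒  -1.
(a,b)_37: α=1, u≡7; β=1, v≡17 (mod 37); (7|37)=+1, (17|37)=-1; sign (−1)^0·+1^1·-1^1 = -1.
(a,b)_5: α=2, u≡4; β=0, v≡3 (mod 5); (4|5)=+1, (3|5)=-1; sign (−1)^0·+1^0·-1^2 = +1.
(a,b)_3: α=2, u≡1; β=0, v≡1 (mod 3); (1|3)=+1, (1|3)=+1; sign (−1)^0·+1^0·+1^2 = +1.
(a,b)_7: α=6, u≡4; β=4, v≡6 (mod 7); (4|7)=+1, (6|7)=-1; sign (−1)^0·+1^4·-1^6 = +1.
(a,b)_∞: sgn(14911)=+, sgn(1147)=+, so +1.
(a,b)_31: α=1, u≡1; β=1, v≡6 (mod 31); (1|31)=+1, (6|31)=-1; sign (−1)^1·+1^1·-1^1 = +1.
|Ram(14911, 1147)| = 2, even; anisotropic at {2, 37}.

[2, 37]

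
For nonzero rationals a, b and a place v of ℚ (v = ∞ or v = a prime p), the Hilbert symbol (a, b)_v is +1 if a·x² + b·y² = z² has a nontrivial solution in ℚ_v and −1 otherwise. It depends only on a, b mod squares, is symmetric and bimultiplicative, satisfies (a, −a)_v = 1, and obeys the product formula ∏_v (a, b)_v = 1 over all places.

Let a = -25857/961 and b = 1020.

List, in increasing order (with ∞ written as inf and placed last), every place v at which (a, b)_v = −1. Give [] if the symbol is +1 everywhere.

(a, b) ≡ (-17, 255) mod (ℚ^×)²; places V = {2, 3, 5, 13, 17, 31, ∞}.
(a,b)_5: α=0, u≡3; β=1, v≡4 (mod 5); (3|5)=-1, (4|5)=+1; sign (−1)^0·-1^1·+1^0 = -1.
(a,b)_3: α=2, u≡1; β=1, v≡1 (mod 3); (1|3)=+1, (1|3)=+1; sign (−1)^0·+1^1·+1^2 = +1.
(a,b)_∞: sgn(-17)=−, sgn(255)=+, so +1.
(a,b)_31: α=-2, u≡28; β=0, v≡28 (mod 31); (28|31)=+1, (28|31)=+1; sign (−1)^0·+1^0·+1^-2 = +1.
(a,b)_2: α=0, β=2; u≡7, v≡7 (mod 8); ε(u)ε(v)=1·1, αω(v)=0·0, βω(u)=2·0; sum ≡ 1  ⇒  -1.
(a,b)_17: α=1, u≡1; β=1, v≡9 (mod 17); (1|17)=+1, (9|17)=+1; sign (−1)^0·+1^1·+1^1 = +1.
(a,b)_13: α=2, u≡10; β=0, v≡6 (mod 13); (10|13)=+1, (6|13)=-1; sign (−1)^0·+1^0·-1^2 = +1.
(-17, 255 / ℚ) ramifies at {2, 5}: a division algebra.

[2, 5]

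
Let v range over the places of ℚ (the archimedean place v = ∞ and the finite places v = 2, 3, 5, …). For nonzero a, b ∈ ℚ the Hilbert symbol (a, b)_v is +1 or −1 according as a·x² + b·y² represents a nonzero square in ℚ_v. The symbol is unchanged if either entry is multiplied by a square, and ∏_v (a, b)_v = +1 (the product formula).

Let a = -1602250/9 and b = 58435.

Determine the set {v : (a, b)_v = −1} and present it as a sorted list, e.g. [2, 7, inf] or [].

[17, 29]

Mod squares: a ≡ -64090, b ≡ 58435. Check v ∈ {∞, 2, 3, 5, 13, 17, 29, 31}.
v=5: a=5^3·(≡3), b=5^1·(≡2) mod 5; (3|5)=-1, (2|5)=-1; (−1)^{3·1·2}·(-1)^1·(-1)^3 = +1.
v=31: a=31^0·(≡19), b=31^1·(≡25) mod 31; (19|31)=+1, (25|31)=+1; (−1)^{0·1·15}·(+1)^1·(+1)^0 = +1.
v=29: a=29^1·(≡22), b=29^1·(≡14) mod 29; (22|29)=+1, (14|29)=-1; (−1)^{1·1·14}·(+1)^1·(-1)^1 = -1.
v=3: a=3^-2·(≡2), b=3^0·(≡1) mod 3; (2|3)=-1, (1|3)=+1; (−1)^{-2·0·1}·(-1)^0·(+1)^-2 = +1.
v=13: a=13^1·(≡9), b=13^1·(≡10) mod 13; (9|13)=+1, (10|13)=+1; (−1)^{1·1·6}·(+1)^1·(+1)^1 = +1.
v=17: a=17^1·(≡13), b=17^0·(≡6) mod 17; (13|17)=+1, (6|17)=-1; (−1)^{1·0·8}·(+1)^0·(-1)^1 = -1.
v=2: v_2(a)=1, v_2(b)=0; units ≡ 3, 3 (mod 8); ε·ε+αω+βω = 1·1+1·1+0·1 ≡ 0  ⇒  (a,b)_2 = +1.
v=∞: -64090 < 0 and 58435 > 0  ⇒  (a,b)_∞ = +1.
(-64090, 58435 / ℚ) ramifies at {17, 29}: a division algebra.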